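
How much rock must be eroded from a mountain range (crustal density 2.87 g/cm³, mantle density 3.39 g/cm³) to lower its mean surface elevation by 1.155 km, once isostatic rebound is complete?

7.53 km

Net drop Δ = e − u = e − e ρ_c/ρ_m = e (ρ_m − ρ_c)/ρ_m.
e = Δ ρ_m/(ρ_m − ρ_c) = 1.155 km × 3.39/0.52 = 7.53 km.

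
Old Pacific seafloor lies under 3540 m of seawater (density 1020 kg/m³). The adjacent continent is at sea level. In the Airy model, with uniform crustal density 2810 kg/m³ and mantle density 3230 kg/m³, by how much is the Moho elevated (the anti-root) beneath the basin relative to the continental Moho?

15100 m

Equating mass per unit area of the two columns: replacing crust with seawater at the top is compensated by replacing crust with mantle at the base: d (ρ_c − ρ_w) = a (ρ_m − ρ_c).
a = d (ρ_c − ρ_w)/(ρ_m − ρ_c) = 3540 m × 1790/420 = 15100 m.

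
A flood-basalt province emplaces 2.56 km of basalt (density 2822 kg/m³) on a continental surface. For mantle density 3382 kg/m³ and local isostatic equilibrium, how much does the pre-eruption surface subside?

Subaerial loading: s = t ρ_load / ρ_m.
s = 2.56 km × 2822/3382 = 2.14 km.

2.14 km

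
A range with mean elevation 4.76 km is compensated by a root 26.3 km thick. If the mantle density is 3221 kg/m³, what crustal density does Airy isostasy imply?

ρ_c h = (ρ_m − ρ_c) r → ρ_c (h + r) = ρ_m r → ρ_c = ρ_m r / (h + r).
ρ_c = 3221 × 26.3 km / (4.76 km + 26.3 km) = 2730 kg/m³.

2730 kg/m³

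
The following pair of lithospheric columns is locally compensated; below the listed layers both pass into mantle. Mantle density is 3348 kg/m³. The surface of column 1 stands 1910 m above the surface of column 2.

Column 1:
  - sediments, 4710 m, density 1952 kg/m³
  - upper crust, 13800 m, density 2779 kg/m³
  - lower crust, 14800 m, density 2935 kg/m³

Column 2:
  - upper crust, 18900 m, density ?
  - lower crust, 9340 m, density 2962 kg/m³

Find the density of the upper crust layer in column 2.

Take the compensation level at the base of the deeper column (depth z_c below the surface of column 1) and equate Σ ρ_i t_i down to z_c; mantle fills any gap and the z_c terms cancel.
Column 1: 4710×1952 + 13800×2779 + 14800×2935 + (z_c − 33310)×3348
Column 2: 1910×0 + 18900×ρ + 9340×2962 + (z_c − 1910 − 28240)×3348
The z_c×3348 term appears on both sides and cancels. Collect the known terms of each column as K = Σ(ρt)_known − 3348 × (depth of known layers): K_1 = 90982120 − 3348×33310 = −20539760; K_2 = 27665080 − 3348×(1910 + 28240) = −73277120.
Balance: K_1 = K_2 + 18900×ρ, so ρ = (K_1 − K_2)/18900 = 52737400/18900 = 2790 kg/m³.

2790 kg/m³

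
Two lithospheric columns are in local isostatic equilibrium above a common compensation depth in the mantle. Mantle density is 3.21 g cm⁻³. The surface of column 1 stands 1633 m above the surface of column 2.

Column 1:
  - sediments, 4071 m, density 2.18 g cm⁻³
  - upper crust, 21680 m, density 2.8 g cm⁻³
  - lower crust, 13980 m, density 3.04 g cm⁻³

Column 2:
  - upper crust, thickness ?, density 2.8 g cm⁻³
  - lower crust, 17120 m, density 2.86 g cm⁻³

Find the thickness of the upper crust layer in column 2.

Take the compensation level at the base of the deeper column (depth z_c below the surface of column 1) and equate Σ ρ_i t_i down to z_c; mantle fills any gap and the z_c terms cancel.
Column 1: 4071×2.18 + 21680×2.8 + 13980×3.04 + (z_c − 39731)×3.21
Column 2: 1633×0 + x×2.8 + 17120×2.86 + (z_c − 1633 − 17120 − x)×3.21
The z_c×3.21 term appears on both sides and cancels. Collect the known terms of each column as K = Σ(ρt)_known − 3.21 × (depth of known layers): K_1 = 112077.98 − 3.21×39731 = −15458.53; K_2 = 48963.2 − 3.21×(1633 + 17120) = −11233.93.
Balance: K_1 = K_2 − x×(3.21 − 2.8), so x = (K_2 − K_1)/(3.21 − 2.8) = 4224.6/0.41 = 10300 m.

10300 m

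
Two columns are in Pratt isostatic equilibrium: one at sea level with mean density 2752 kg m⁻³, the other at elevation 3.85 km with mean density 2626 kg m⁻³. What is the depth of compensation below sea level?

80.2 km

ρ_ref D = ρ (D + h) → D (ρ_ref − ρ) = ρ h.
D = ρ h/(ρ_ref − ρ) = 2626 × 3.85 km/(2752 − 2626) = 80.2 km.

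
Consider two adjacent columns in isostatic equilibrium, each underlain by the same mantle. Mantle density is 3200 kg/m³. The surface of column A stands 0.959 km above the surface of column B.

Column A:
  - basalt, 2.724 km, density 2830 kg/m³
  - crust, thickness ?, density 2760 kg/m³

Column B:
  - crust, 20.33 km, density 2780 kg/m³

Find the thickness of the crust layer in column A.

24.1 km

Take the compensation level at the base of the deeper column (depth z_c below the surface of column A) and equate Σ ρ_i t_i down to z_c; mantle fills any gap and the z_c terms cancel.
Column A: 2.724×2830 + x×2760 + (z_c − 2.724 − x)×3200
Column B: 0.959×0 + 20.33×2780 + (z_c − 0.959 − 20.33)×3200
The z_c×3200 term appears on both sides and cancels. Collect the known terms of each column as K = Σ(ρt)_known − 3200 × (depth of known layers): K_A = 7708.92 − 3200×2.724 = −1007.88; K_B = 56517.4 − 3200×(0.959 + 20.33) = −11607.4.
Balance: K_A − x×(3200 − 2760) = K_B, so x = (K_A − K_B)/(3200 − 2760) = 10599.5/440 = 24.1 km.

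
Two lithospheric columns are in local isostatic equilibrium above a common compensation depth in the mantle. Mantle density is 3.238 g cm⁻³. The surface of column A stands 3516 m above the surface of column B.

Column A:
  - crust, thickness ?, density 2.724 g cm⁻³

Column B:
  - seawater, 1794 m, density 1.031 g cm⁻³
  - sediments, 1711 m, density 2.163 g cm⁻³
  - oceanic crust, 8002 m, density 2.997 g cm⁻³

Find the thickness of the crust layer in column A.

Take the compensation level at the base of the deeper column (depth z_c below the surface of column A) and equate Σ ρ_i t_i down to z_c; mantle fills any gap and the z_c terms cancel.
Column A: x×2.724 + (z_c − 0 − x)×3.238
Column B: 3516×0 + 1794×1.031 + 1711×2.163 + 8002×2.997 + (z_c − 3516 − 11507)×3.238
The z_c×3.238 term appears on both sides and cancels. Collect the known terms of each column as K = Σ(ρt)_known − 3.238 × (depth of known layers): K_A = 0 − 3.238×0 = 0; K_B = 29532.501 − 3.238×(3516 + 11507) = −19111.973.
Balance: K_A − x×(3.238 − 2.724) = K_B, so x = (K_A − K_B)/(3.238 − 2.724) = 19112/0.514 = 37200 m.

37200 m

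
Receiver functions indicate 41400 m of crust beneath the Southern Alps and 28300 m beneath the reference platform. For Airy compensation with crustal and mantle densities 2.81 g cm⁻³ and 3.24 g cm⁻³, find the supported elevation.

1740 m

Excess crust Δ = 41400 m − 28300 m = 13100 m, split between elevation h and root r with h + r = Δ.
Airy balance ρ_c h = (ρ_m − ρ_c) r gives r = h ρ_c/(ρ_m − ρ_c), so h (1 + ρ_c/(ρ_m − ρ_c)) = Δ, i.e. h = Δ (ρ_m − ρ_c)/ρ_m.
h = 13100 m × 0.43/3.24 = 1740 m.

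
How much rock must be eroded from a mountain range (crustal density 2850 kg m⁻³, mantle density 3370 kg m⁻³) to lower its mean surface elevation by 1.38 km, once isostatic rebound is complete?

Net drop Δ = e − u = e − e ρ_c/ρ_m = e (ρ_m − ρ_c)/ρ_m.
e = Δ ρ_m/(ρ_m − ρ_c) = 1.38 km × 3370/520 = 8.94 km.

8.94 km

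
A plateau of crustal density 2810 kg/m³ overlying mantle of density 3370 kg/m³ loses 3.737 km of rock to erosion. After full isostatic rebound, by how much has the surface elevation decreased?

0.621 km

Rebound u = e ρ_c/ρ_m = 3.737 km × 2810/3370 = 3.116 km.
Net surface drop = e − u = 3.737 km − 3.116 km = e (ρ_m − ρ_c)/ρ_m = 0.621 km.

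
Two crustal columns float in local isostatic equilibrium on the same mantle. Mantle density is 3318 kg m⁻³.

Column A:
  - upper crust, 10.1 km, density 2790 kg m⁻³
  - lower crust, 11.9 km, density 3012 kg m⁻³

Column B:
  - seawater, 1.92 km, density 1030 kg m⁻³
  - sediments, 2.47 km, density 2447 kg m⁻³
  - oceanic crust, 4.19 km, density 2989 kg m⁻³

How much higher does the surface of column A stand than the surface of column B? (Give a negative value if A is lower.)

For any compensation level in the mantle, the mantle terms cancel and isostasy reduces to e = (Σt_A − Σt_B) − (Σ(ρt)_A − Σ(ρt)_B) / ρ_m.
Σt_A = 22 km; Σt_B = 8.58 km; Σ(ρt)_A = 64021.8; Σ(ρt)_B = 20545.6 (in km·kg m⁻³).
e = (22 − 8.58) − (64021.8 − 20545.6) / 3318 = 0.317 km.

0.317 km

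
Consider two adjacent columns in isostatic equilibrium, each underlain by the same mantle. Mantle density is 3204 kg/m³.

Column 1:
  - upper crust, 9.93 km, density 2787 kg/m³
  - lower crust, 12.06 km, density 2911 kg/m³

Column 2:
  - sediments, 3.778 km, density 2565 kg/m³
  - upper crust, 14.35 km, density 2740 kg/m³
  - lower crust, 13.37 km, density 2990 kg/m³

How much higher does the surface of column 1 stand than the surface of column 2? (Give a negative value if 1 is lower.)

For any compensation level in the mantle, the mantle terms cancel and isostasy reduces to e = (Σt_1 − Σt_2) − (Σ(ρt)_1 − Σ(ρt)_2) / ρ_m.
Σt_1 = 21.99 km; Σt_2 = 31.498 km; Σ(ρt)_1 = 62781.57; Σ(ρt)_2 = 88985.87 (in km·kg/m³).
e = (21.99 − 31.498) − (62781.57 − 88985.87) / 3204 = −1.33 km.

−1.33 km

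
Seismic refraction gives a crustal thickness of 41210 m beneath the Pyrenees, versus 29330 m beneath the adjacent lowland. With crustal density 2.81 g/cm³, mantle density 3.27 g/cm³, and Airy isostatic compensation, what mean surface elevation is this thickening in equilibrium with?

1670 m

Excess crust Δ = 41210 m − 29330 m = 11880 m, split between elevation h and root r with h + r = Δ.
Airy balance ρ_c h = (ρ_m − ρ_c) r gives r = h ρ_c/(ρ_m − ρ_c), so h (1 + ρ_c/(ρ_m − ρ_c)) = Δ, i.e. h = Δ (ρ_m − ρ_c)/ρ_m.
h = 11880 m × 0.46/3.27 = 1670 m.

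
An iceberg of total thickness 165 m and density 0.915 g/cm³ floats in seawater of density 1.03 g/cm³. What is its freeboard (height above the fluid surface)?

Floating equilibrium: submerged depth d = t ρ_obj/ρ_fluid = 165 m × 0.915/1.03 = 146.6 m.
Freeboard = t − d = 165 m − 146.6 m = 18.4 m.

18.4 m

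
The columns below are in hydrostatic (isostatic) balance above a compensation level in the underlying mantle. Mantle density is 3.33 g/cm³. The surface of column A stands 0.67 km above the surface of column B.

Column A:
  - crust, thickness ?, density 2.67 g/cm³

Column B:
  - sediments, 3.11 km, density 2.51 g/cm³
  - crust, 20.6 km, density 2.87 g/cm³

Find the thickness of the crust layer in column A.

21.6 km

Take the compensation level at the base of the deeper column (depth z_c below the surface of column A) and equate Σ ρ_i t_i down to z_c; mantle fills any gap and the z_c terms cancel.
Column A: x×2.67 + (z_c − 0 − x)×3.33
Column B: 0.67×0 + 3.11×2.51 + 20.6×2.87 + (z_c − 0.67 − 23.71)×3.33
The z_c×3.33 term appears on both sides and cancels. Collect the known terms of each column as K = Σ(ρt)_known − 3.33 × (depth of known layers): K_A = 0 − 3.33×0 = 0; K_B = 66.9281 − 3.33×(0.67 + 23.71) = −14.2573.
Balance: K_A − x×(3.33 − 2.67) = K_B, so x = (K_A − K_B)/(3.33 − 2.67) = 14.2573/0.66 = 21.6 km.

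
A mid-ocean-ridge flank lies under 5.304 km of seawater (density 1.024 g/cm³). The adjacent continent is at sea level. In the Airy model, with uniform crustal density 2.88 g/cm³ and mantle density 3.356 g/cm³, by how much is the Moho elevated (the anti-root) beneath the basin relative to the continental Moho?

Isostatic balance requires: replacing crust with seawater at the top is compensated by replacing crust with mantle at the base: d (ρ_c − ρ_w) = a (ρ_m − ρ_c).
a = d (ρ_c − ρ_w)/(ρ_m − ρ_c) = 5.304 km × 1.856/0.476 = 20.7 km.

20.7 km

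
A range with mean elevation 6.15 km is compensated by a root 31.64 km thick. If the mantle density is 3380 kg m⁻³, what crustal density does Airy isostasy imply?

ρ_c h = (ρ_m − ρ_c) r → ρ_c (h + r) = ρ_m r → ρ_c = ρ_m r / (h + r).
ρ_c = 3380 × 31.64 km / (6.15 km + 31.64 km) = 2830 kg m⁻³.

2830 kg m⁻³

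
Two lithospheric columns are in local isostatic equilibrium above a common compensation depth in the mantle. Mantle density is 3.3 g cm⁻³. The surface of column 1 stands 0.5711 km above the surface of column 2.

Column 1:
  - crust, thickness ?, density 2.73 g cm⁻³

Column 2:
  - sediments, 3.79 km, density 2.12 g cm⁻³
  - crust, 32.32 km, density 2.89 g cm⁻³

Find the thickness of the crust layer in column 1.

Take the compensation level at the base of the deeper column (depth z_c below the surface of column 1) and equate Σ ρ_i t_i down to z_c; mantle fills any gap and the z_c terms cancel.
Column 1: x×2.73 + (z_c − 0 − x)×3.3
Column 2: 0.5711×0 + 3.79×2.12 + 32.32×2.89 + (z_c − 0.5711 − 36.11)×3.3
The z_c×3.3 term appears on both sides and cancels. Collect the known terms of each column as K = Σ(ρt)_known − 3.3 × (depth of known layers): K_1 = 0 − 3.3×0 = 0; K_2 = 101.4396 − 3.3×(0.5711 + 36.11) = −19.60803.
Balance: K_1 − x×(3.3 − 2.73) = K_2, so x = (K_1 − K_2)/(3.3 − 2.73) = 19.608/0.57 = 34.4 km.

34.4 km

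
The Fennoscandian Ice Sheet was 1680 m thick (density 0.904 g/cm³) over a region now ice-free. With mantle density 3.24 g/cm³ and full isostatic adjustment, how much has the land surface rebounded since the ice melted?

469 m

Removing the load lets mantle flow back in; uplift u satisfies ρ_ice t = ρ_m u.
u = t ρ_ice/ρ_m = 1680 m × 0.904/3.24 = 469 m.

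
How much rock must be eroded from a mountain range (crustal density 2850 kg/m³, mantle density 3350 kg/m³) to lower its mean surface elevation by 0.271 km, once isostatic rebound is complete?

Net drop Δ = e − u = e − e ρ_c/ρ_m = e (ρ_m − ρ_c)/ρ_m.
e = Δ ρ_m/(ρ_m − ρ_c) = 0.271 km × 3350/500 = 1.82 km.

1.82 km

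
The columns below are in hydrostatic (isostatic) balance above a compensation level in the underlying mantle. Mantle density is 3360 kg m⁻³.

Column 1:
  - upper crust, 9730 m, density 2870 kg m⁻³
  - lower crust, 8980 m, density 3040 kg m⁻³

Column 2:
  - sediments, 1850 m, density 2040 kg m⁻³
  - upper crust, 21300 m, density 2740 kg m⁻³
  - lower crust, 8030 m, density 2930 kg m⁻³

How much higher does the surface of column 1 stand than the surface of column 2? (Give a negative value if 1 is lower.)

For any compensation level in the mantle, the mantle terms cancel and isostasy reduces to e = (Σt_1 − Σt_2) − (Σ(ρt)_1 − Σ(ρt)_2) / ρ_m.
Σt_1 = 18710 m; Σt_2 = 31180 m; Σ(ρt)_1 = 55224300; Σ(ρt)_2 = 85663900 (in m·kg m⁻³).
e = (18710 − 31180) − (55224300 − 85663900) / 3360 = −3410 m.

−3410 m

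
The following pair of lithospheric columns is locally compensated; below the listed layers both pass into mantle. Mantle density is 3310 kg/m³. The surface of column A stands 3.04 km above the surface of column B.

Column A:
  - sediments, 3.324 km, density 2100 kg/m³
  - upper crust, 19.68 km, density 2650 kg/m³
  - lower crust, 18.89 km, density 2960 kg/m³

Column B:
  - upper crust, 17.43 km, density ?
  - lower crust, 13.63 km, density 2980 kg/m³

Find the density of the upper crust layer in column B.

2790 kg/m³

Take the compensation level at the base of the deeper column (depth z_c below the surface of column A) and equate Σ ρ_i t_i down to z_c; mantle fills any gap and the z_c terms cancel.
Column A: 3.324×2100 + 19.68×2650 + 18.89×2960 + (z_c − 41.894)×3310
Column B: 3.04×0 + 17.43×ρ + 13.63×2980 + (z_c − 3.04 − 31.06)×3310
The z_c×3310 term appears on both sides and cancels. Collect the known terms of each column as K = Σ(ρt)_known − 3310 × (depth of known layers): K_A = 115046.8 − 3310×41.894 = −23622.34; K_B = 40617.4 − 3310×(3.04 + 31.06) = −72253.6.
Balance: K_A = K_B + 17.43×ρ, so ρ = (K_A − K_B)/17.43 = 48631.3/17.43 = 2790 kg/m³.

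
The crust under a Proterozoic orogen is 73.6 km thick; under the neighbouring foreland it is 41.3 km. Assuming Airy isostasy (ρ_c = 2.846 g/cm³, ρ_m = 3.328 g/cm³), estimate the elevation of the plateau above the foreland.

4.68 km

Excess crust Δ = 73.6 km − 41.3 km = 32.3 km, split between elevation h and root r with h + r = Δ.
Airy balance ρ_c h = (ρ_m − ρ_c) r gives r = h ρ_c/(ρ_m − ρ_c), so h (1 + ρ_c/(ρ_m − ρ_c)) = Δ, i.e. h = Δ (ρ_m − ρ_c)/ρ_m.
h = 32.3 km × 0.482/3.328 = 4.68 km.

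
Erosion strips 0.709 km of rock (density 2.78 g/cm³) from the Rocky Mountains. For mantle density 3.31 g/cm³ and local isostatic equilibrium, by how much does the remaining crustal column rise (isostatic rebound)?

Unloading: uplift u = e ρ_c/ρ_m = 0.709 km × 2.78/3.31 = 0.595 km.

0.595 km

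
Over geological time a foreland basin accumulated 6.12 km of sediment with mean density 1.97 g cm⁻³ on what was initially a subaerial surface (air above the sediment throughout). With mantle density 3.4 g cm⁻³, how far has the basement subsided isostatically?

3.55 km

Subaerial load: s = t ρ_sed / ρ_m = 6.12 km × 1.97/3.4 = 3.55 km.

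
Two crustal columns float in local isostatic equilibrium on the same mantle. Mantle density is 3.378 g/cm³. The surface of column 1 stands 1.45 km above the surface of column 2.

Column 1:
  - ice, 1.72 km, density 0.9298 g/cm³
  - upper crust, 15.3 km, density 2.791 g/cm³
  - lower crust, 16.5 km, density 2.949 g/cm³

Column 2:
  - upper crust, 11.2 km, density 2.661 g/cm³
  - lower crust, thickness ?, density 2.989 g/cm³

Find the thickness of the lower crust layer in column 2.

Take the compensation level at the base of the deeper column (depth z_c below the surface of column 1) and equate Σ ρ_i t_i down to z_c; mantle fills any gap and the z_c terms cancel.
Column 1: 1.72×0.9298 + 15.3×2.791 + 16.5×2.949 + (z_c − 33.52)×3.378
Column 2: 1.45×0 + 11.2×2.661 + x×2.989 + (z_c − 1.45 − 11.2 − x)×3.378
The z_c×3.378 term appears on both sides and cancels. Collect the known terms of each column as K = Σ(ρt)_known − 3.378 × (depth of known layers): K_1 = 92.960056 − 3.378×33.52 = −20.270504; K_2 = 29.8032 − 3.378×(1.45 + 11.2) = −12.9285.
Balance: K_1 = K_2 − x×(3.378 − 2.989), so x = (K_2 − K_1)/(3.378 − 2.989) = 7.342/0.389 = 18.9 km.

18.9 km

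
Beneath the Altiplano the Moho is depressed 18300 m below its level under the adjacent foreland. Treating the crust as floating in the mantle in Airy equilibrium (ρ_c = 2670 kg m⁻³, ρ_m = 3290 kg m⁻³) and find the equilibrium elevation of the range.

In Airy isostatic equilibrium: ρ_c h = (ρ_m − ρ_c) r.
h = r (ρ_m − ρ_c) / ρ_c = 18300 m × (3290 − 2670) / 2670 = 4250 m.

4250 m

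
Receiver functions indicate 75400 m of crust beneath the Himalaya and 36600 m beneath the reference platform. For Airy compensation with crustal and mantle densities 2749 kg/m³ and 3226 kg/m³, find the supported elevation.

Excess crust Δ = 75400 m − 36600 m = 38800 m, split between elevation h and root r with h + r = Δ.
Airy balance ρ_c h = (ρ_m − ρ_c) r gives r = h ρ_c/(ρ_m − ρ_c), so h (1 + ρ_c/(ρ_m − ρ_c)) = Δ, i.e. h = Δ (ρ_m − ρ_c)/ρ_m.
h = 38800 m × 477/3226 = 5740 m.

5740 m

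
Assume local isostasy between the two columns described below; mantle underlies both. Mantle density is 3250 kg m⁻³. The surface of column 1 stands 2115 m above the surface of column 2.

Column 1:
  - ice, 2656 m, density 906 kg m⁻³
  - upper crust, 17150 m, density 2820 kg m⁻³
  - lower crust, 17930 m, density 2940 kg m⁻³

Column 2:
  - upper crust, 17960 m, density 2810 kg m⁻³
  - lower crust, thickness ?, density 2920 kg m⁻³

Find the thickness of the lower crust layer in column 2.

Take the compensation level at the base of the deeper column (depth z_c below the surface of column 1) and equate Σ ρ_i t_i down to z_c; mantle fills any gap and the z_c terms cancel.
Column 1: 2656×906 + 17150×2820 + 17930×2940 + (z_c − 37736)×3250
Column 2: 2115×0 + 17960×2810 + x×2920 + (z_c − 2115 − 17960 − x)×3250
The z_c×3250 term appears on both sides and cancels. Collect the known terms of each column as K = Σ(ρt)_known − 3250 × (depth of known layers): K_1 = 103483536 − 3250×37736 = −19158464; K_2 = 50467600 − 3250×(2115 + 17960) = −14776150.
Balance: K_1 = K_2 − x×(3250 − 2920), so x = (K_2 − K_1)/(3250 − 2920) = 4382310/330 = 13300 m.

13300 m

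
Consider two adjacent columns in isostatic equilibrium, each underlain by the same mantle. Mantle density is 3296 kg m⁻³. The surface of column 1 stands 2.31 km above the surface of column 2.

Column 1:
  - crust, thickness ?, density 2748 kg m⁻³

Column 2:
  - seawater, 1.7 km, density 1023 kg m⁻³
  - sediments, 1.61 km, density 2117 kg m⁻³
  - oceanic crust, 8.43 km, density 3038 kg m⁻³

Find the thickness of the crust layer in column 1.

28.4 km

Take the compensation level at the base of the deeper column (depth z_c below the surface of column 1) and equate Σ ρ_i t_i down to z_c; mantle fills any gap and the z_c terms cancel.
Column 1: x×2748 + (z_c − 0 − x)×3296
Column 2: 2.31×0 + 1.7×1023 + 1.61×2117 + 8.43×3038 + (z_c − 2.31 − 11.74)×3296
The z_c×3296 term appears on both sides and cancels. Collect the known terms of each column as K = Σ(ρt)_known − 3296 × (depth of known layers): K_1 = 0 − 3296×0 = 0; K_2 = 30757.81 − 3296×(2.31 + 11.74) = −15550.99.
Balance: K_1 − x×(3296 − 2748) = K_2, so x = (K_1 − K_2)/(3296 − 2748) = 15551/548 = 28.4 km.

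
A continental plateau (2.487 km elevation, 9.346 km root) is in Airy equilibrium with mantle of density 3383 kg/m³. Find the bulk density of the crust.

ρ_c h = (ρ_m − ρ_c) r → ρ_c (h + r) = ρ_m r → ρ_c = ρ_m r / (h + r).
ρ_c = 3383 × 9.346 km / (2.487 km + 9.346 km) = 2670 kg/m³.

2670 kg/m³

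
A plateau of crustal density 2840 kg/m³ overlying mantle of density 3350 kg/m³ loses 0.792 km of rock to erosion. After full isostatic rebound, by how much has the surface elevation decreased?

0.121 km

Rebound u = e ρ_c/ρ_m = 0.792 km × 2840/3350 = 0.6714 km.
Net surface drop = e − u = 0.792 km − 0.6714 km = e (ρ_m − ρ_c)/ρ_m = 0.121 km.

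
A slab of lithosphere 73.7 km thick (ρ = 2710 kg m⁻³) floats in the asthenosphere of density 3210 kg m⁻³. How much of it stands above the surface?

11.5 km

Floating equilibrium: submerged depth d = t ρ_obj/ρ_fluid = 73.7 km × 2710/3210 = 62.22 km.
Freeboard = t − d = 73.7 km − 62.22 km = 11.5 km.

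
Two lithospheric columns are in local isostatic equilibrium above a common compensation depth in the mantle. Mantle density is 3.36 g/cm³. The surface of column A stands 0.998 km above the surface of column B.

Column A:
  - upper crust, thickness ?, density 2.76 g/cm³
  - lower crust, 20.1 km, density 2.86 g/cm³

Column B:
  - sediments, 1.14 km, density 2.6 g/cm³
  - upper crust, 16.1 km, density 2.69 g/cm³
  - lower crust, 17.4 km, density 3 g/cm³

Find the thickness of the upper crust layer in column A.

Take the compensation level at the base of the deeper column (depth z_c below the surface of column A) and equate Σ ρ_i t_i down to z_c; mantle fills any gap and the z_c terms cancel.
Column A: x×2.76 + 20.1×2.86 + (z_c − 20.1 − x)×3.36
Column B: 0.998×0 + 1.14×2.6 + 16.1×2.69 + 17.4×3 + (z_c − 0.998 − 34.64)×3.36
The z_c×3.36 term appears on both sides and cancels. Collect the known terms of each column as K = Σ(ρt)_known − 3.36 × (depth of known layers): K_A = 57.486 − 3.36×20.1 = −10.05; K_B = 98.473 − 3.36×(0.998 + 34.64) = −21.27068.
Balance: K_A − x×(3.36 − 2.76) = K_B, so x = (K_A − K_B)/(3.36 − 2.76) = 11.2207/0.6 = 18.7 km.

18.7 km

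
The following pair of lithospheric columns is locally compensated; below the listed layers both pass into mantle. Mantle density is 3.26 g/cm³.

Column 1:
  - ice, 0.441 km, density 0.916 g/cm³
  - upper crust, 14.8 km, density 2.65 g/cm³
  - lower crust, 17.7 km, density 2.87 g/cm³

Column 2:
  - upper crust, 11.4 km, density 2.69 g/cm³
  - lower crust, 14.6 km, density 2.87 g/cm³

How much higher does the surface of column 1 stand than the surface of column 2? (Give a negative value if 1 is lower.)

For any compensation level in the mantle, the mantle terms cancel and isostasy reduces to e = (Σt_1 − Σt_2) − (Σ(ρt)_1 − Σ(ρt)_2) / ρ_m.
Σt_1 = 32.941 km; Σt_2 = 26 km; Σ(ρt)_1 = 90.422956; Σ(ρt)_2 = 72.568 (in km·g/cm³).
e = (32.941 − 26) − (90.422956 − 72.568) / 3.26 = 1.46 km.

1.46 km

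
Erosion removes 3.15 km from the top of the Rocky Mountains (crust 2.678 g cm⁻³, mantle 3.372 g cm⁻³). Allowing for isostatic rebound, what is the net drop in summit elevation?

0.648 km

Rebound u = e ρ_c/ρ_m = 3.15 km × 2.678/3.372 = 2.502 km.
Net surface drop = e − u = 3.15 km − 2.502 km = e (ρ_m − ρ_c)/ρ_m = 0.648 km.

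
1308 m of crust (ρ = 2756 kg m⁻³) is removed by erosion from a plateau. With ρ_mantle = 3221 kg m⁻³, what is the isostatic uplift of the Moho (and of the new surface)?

1120 m

Unloading: uplift u = e ρ_c/ρ_m = 1308 m × 2756/3221 = 1120 m.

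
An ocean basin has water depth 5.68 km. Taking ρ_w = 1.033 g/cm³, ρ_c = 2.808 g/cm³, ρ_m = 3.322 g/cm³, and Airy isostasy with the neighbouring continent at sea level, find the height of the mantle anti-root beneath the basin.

Equating mass per unit area of the two columns: replacing crust with seawater at the top is compensated by replacing crust with mantle at the base: d (ρ_c − ρ_w) = a (ρ_m − ρ_c).
a = d (ρ_c − ρ_w)/(ρ_m − ρ_c) = 5.68 km × 1.775/0.514 = 19.6 km.

19.6 km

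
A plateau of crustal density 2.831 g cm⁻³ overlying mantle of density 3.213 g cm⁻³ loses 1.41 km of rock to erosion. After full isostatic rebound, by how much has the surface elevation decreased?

Rebound u = e ρ_c/ρ_m = 1.41 km × 2.831/3.213 = 1.242 km.
Net surface drop = e − u = 1.41 km − 1.242 km = e (ρ_m − ρ_c)/ρ_m = 0.168 km.

0.168 km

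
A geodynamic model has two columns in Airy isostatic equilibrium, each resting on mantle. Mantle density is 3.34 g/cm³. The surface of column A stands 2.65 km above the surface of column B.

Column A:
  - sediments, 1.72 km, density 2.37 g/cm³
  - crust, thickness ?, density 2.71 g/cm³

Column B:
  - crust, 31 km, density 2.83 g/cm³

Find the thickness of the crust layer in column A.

Take the compensation level at the base of the deeper column (depth z_c below the surface of column A) and equate Σ ρ_i t_i down to z_c; mantle fills any gap and the z_c terms cancel.
Column A: 1.72×2.37 + x×2.71 + (z_c − 1.72 − x)×3.34
Column B: 2.65×0 + 31×2.83 + (z_c − 2.65 − 31)×3.34
The z_c×3.34 term appears on both sides and cancels. Collect the known terms of each column as K = Σ(ρt)_known − 3.34 × (depth of known layers): K_A = 4.0764 − 3.34×1.72 = −1.6684; K_B = 87.73 − 3.34×(2.65 + 31) = −24.661.
Balance: K_A − x×(3.34 − 2.71) = K_B, so x = (K_A − K_B)/(3.34 − 2.71) = 22.9926/0.63 = 36.5 km.

36.5 km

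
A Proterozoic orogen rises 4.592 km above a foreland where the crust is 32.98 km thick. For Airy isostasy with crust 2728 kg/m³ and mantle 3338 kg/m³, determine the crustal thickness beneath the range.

Root depth r = h ρ_c / (ρ_m − ρ_c) = 4.592 km × 2728 / 610 = 20.54 km.
Total thickness = T + h + r = 32.98 km + 4.592 km + 20.54 km = 58.1 km.

58.1 km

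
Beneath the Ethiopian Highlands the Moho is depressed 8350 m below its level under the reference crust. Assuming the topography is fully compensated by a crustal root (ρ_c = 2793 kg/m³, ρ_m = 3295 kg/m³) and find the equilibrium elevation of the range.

1500 m

Balancing pressure at the compensation depth: ρ_c h = (ρ_m − ρ_c) r.
h = r (ρ_m − ρ_c) / ρ_c = 8350 m × (3295 − 2793) / 2793 = 1500 m.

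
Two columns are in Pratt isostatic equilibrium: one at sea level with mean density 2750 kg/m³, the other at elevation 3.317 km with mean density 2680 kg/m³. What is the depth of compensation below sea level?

ρ_ref D = ρ (D + h) → D (ρ_ref − ρ) = ρ h.
D = ρ h/(ρ_ref − ρ) = 2680 × 3.317 km/(2750 − 2680) = 127 km.

127 km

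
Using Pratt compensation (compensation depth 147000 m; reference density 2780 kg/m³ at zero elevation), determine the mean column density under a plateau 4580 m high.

2700 kg/m³

Pratt balance: ρ_ref D = ρ (D + h).
ρ = ρ_ref D/(D + h) = 2780 × 147000 m/(147000 m + 4580 m) = 2700 kg/m³.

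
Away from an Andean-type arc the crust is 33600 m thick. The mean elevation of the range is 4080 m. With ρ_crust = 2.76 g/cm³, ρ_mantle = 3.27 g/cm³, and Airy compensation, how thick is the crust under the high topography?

59800 m

Root depth r = h ρ_c / (ρ_m − ρ_c) = 4080 m × 2.76 / 0.51 = 22080 m.
Total thickness = T + h + r = 33600 m + 4080 m + 22080 m = 59800 m.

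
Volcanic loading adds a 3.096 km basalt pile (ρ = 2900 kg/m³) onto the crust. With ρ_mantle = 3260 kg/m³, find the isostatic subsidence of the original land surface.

2.75 km

Subaerial loading: s = t ρ_load / ρ_m.
s = 3.096 km × 2900/3260 = 2.75 km.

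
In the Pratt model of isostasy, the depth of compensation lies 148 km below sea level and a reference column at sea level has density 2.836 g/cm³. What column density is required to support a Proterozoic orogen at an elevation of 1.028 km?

Pratt balance: ρ_ref D = ρ (D + h).
ρ = ρ_ref D/(D + h) = 2.836 × 148 km/(148 km + 1.028 km) = 2.82 g/cm³.

2.82 g/cm³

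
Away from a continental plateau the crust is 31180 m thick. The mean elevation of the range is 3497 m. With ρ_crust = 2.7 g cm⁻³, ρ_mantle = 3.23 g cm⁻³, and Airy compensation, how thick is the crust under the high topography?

52500 m

Root depth r = h ρ_c / (ρ_m − ρ_c) = 3497 m × 2.7 / 0.53 = 17810 m.
Total thickness = T + h + r = 31180 m + 3497 m + 17810 m = 52500 m.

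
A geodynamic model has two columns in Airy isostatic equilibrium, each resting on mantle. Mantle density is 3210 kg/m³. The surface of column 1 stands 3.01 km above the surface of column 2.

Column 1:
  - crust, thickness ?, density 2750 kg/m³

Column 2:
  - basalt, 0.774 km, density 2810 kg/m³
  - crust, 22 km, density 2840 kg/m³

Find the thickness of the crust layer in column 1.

Take the compensation level at the base of the deeper column (depth z_c below the surface of column 1) and equate Σ ρ_i t_i down to z_c; mantle fills any gap and the z_c terms cancel.
Column 1: x×2750 + (z_c − 0 − x)×3210
Column 2: 3.01×0 + 0.774×2810 + 22×2840 + (z_c − 3.01 − 22.774)×3210
The z_c×3210 term appears on both sides and cancels. Collect the known terms of each column as K = Σ(ρt)_known − 3210 × (depth of known layers): K_1 = 0 − 3210×0 = 0; K_2 = 64654.94 − 3210×(3.01 + 22.774) = −18111.7.
Balance: K_1 − x×(3210 − 2750) = K_2, so x = (K_1 − K_2)/(3210 − 2750) = 18111.7/460 = 39.4 km.

39.4 km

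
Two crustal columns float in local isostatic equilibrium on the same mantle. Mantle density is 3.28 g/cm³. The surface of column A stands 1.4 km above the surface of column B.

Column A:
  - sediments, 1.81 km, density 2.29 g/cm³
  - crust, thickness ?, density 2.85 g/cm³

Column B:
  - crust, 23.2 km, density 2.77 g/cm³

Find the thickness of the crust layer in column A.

34 km

Take the compensation level at the base of the deeper column (depth z_c below the surface of column A) and equate Σ ρ_i t_i down to z_c; mantle fills any gap and the z_c terms cancel.
Column A: 1.81×2.29 + x×2.85 + (z_c − 1.81 − x)×3.28
Column B: 1.4×0 + 23.2×2.77 + (z_c − 1.4 − 23.2)×3.28
The z_c×3.28 term appears on both sides and cancels. Collect the known terms of each column as K = Σ(ρt)_known − 3.28 × (depth of known layers): K_A = 4.1449 − 3.28×1.81 = −1.7919; K_B = 64.264 − 3.28×(1.4 + 23.2) = −16.424.
Balance: K_A − x×(3.28 − 2.85) = K_B, so x = (K_A − K_B)/(3.28 − 2.85) = 14.6321/0.43 = 34 km.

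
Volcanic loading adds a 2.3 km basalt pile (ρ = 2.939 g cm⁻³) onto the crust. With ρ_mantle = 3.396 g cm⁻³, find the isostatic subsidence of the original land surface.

Subaerial loading: s = t ρ_load / ρ_m.
s = 2.3 km × 2.939/3.396 = 1.99 km.

1.99 km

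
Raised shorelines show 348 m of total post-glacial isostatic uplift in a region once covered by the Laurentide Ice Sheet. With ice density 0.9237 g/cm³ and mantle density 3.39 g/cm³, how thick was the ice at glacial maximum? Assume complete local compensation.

1280 m

u = t ρ_ice/ρ_m → t = u ρ_m/ρ_ice = 348 m × 3.39/0.9237 = 1280 m.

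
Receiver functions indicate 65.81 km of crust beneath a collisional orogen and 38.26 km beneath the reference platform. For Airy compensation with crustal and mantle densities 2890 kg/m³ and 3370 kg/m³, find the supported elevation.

Excess crust Δ = 65.81 km − 38.26 km = 27.55 km, split between elevation h and root r with h + r = Δ.
Airy balance ρ_c h = (ρ_m − ρ_c) r gives r = h ρ_c/(ρ_m − ρ_c), so h (1 + ρ_c/(ρ_m − ρ_c)) = Δ, i.e. h = Δ (ρ_m − ρ_c)/ρ_m.
h = 27.55 km × 480/3370 = 3.92 km.

3.92 km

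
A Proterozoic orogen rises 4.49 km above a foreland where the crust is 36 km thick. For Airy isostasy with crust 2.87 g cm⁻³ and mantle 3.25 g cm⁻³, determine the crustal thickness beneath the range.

Root depth r = h ρ_c / (ρ_m − ρ_c) = 4.49 km × 2.87 / 0.38 = 33.91 km.
Total thickness = T + h + r = 36 km + 4.49 km + 33.91 km = 74.4 km.

74.4 km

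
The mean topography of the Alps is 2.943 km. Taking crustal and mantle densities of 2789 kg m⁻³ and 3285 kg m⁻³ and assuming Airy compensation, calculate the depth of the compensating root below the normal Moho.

Isostatic balance requires: the weight of the topography is balanced by the buoyancy of the root, ρ_c h = (ρ_m − ρ_c) r.
r = h · ρ_c / (ρ_m − ρ_c) = 2.943 km × 2789 / (3285 − 2789) = 16.5 km.

16.5 km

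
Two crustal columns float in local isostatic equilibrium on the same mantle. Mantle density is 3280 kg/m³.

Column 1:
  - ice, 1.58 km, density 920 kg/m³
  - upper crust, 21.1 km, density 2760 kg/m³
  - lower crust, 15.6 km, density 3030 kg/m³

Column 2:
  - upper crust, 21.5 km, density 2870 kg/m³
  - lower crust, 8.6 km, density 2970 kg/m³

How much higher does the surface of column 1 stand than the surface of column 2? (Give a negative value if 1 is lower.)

For any compensation level in the mantle, the mantle terms cancel and isostasy reduces to e = (Σt_1 − Σt_2) − (Σ(ρt)_1 − Σ(ρt)_2) / ρ_m.
Σt_1 = 38.28 km; Σt_2 = 30.1 km; Σ(ρt)_1 = 106957.6; Σ(ρt)_2 = 87247 (in km·kg/m³).
e = (38.28 − 30.1) − (106957.6 − 87247) / 3280 = 2.17 km.

2.17 km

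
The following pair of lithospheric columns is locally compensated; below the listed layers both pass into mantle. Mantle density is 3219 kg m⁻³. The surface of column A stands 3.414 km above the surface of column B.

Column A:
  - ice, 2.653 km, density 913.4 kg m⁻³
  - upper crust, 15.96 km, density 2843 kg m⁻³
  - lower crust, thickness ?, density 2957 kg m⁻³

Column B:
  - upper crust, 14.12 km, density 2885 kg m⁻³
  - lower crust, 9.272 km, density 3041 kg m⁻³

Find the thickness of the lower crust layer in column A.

Take the compensation level at the base of the deeper column (depth z_c below the surface of column A) and equate Σ ρ_i t_i down to z_c; mantle fills any gap and the z_c terms cancel.
Column A: 2.653×913.4 + 15.96×2843 + x×2957 + (z_c − 18.613 − x)×3219
Column B: 3.414×0 + 14.12×2885 + 9.272×3041 + (z_c − 3.414 − 23.392)×3219
The z_c×3219 term appears on both sides and cancels. Collect the known terms of each column as K = Σ(ρt)_known − 3219 × (depth of known layers): K_A = 47797.5302 − 3219×18.613 = −12117.7168; K_B = 68932.352 − 3219×(3.414 + 23.392) = −17356.162.
Balance: K_A − x×(3219 − 2957) = K_B, so x = (K_A − K_B)/(3219 − 2957) = 5238.45/262 = 20 km.

20 km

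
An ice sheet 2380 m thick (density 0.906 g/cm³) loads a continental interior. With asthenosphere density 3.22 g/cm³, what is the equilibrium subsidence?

For local isostatic compensation: the ice load ρ_ice t is balanced by mantle displaced below, ρ_m s.
s = t ρ_ice / ρ_m = 2380 m × 0.906/3.22 = 670 m.

670 m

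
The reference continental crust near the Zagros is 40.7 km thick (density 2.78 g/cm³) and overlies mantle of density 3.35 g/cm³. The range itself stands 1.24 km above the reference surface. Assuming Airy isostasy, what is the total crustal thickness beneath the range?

Root depth r = h ρ_c / (ρ_m − ρ_c) = 1.24 km × 2.78 / 0.57 = 6.048 km.
Total thickness = T + h + r = 40.7 km + 1.24 km + 6.048 km = 48 km.

48 km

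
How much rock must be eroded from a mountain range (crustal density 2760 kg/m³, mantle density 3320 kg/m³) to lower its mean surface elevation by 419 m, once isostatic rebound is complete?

2480 m

Net drop Δ = e − u = e − e ρ_c/ρ_m = e (ρ_m − ρ_c)/ρ_m.
e = Δ ρ_m/(ρ_m − ρ_c) = 419 m × 3320/560 = 2480 m.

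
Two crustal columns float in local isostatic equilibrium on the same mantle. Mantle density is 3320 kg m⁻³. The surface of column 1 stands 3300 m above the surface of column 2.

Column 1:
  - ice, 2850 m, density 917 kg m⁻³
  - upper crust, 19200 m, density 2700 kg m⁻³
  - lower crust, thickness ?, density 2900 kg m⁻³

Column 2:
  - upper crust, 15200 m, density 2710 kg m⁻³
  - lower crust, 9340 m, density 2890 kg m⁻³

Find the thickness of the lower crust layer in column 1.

13100 m

Take the compensation level at the base of the deeper column (depth z_c below the surface of column 1) and equate Σ ρ_i t_i down to z_c; mantle fills any gap and the z_c terms cancel.
Column 1: 2850×917 + 19200×2700 + x×2900 + (z_c − 22050 − x)×3320
Column 2: 3300×0 + 15200×2710 + 9340×2890 + (z_c − 3300 − 24540)×3320
The z_c×3320 term appears on both sides and cancels. Collect the known terms of each column as K = Σ(ρt)_known − 3320 × (depth of known layers): K_1 = 54453450 − 3320×22050 = −18752550; K_2 = 68184600 − 3320×(3300 + 24540) = −24244200.
Balance: K_1 − x×(3320 − 2900) = K_2, so x = (K_1 − K_2)/(3320 − 2900) = 5491650/420 = 13100 m.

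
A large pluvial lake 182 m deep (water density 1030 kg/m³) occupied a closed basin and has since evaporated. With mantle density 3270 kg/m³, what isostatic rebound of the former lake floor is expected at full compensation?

u = d ρ_w/ρ_m = 182 m × 1030/3270 = 57.3 m.

57.3 m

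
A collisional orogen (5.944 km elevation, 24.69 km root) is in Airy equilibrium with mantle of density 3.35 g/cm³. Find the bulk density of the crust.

ρ_c h = (ρ_m − ρ_c) r → ρ_c (h + r) = ρ_m r → ρ_c = ρ_m r / (h + r).
ρ_c = 3.35 × 24.69 km / (5.944 km + 24.69 km) = 2.7 g/cm³.

2.7 g/cm³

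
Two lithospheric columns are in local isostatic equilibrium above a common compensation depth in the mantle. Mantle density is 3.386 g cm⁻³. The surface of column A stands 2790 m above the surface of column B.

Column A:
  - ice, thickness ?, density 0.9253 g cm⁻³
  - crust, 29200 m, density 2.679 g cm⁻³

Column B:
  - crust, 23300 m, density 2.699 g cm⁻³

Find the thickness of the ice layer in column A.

1950 m

Take the compensation level at the base of the deeper column (depth z_c below the surface of column A) and equate Σ ρ_i t_i down to z_c; mantle fills any gap and the z_c terms cancel.
Column A: x×0.9253 + 29200×2.679 + (z_c − 29200 − x)×3.386
Column B: 2790×0 + 23300×2.699 + (z_c − 2790 − 23300)×3.386
The z_c×3.386 term appears on both sides and cancels. Collect the known terms of each column as K = Σ(ρt)_known − 3.386 × (depth of known layers): K_A = 78226.8 − 3.386×29200 = −20644.4; K_B = 62886.7 − 3.386×(2790 + 23300) = −25454.04.
Balance: K_A − x×(3.386 − 0.9253) = K_B, so x = (K_A − K_B)/(3.386 − 0.9253) = 4809.64/2.4607 = 1950 m.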